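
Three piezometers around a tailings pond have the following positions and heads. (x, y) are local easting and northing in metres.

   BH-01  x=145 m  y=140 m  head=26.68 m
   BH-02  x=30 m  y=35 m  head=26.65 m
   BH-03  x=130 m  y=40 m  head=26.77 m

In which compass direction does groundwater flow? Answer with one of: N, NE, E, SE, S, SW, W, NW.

Differences from BH-01: to BH-02 (Δx, Δy, Δh) = (-115, -105, -0.03); to BH-03 = (-15, -100, +0.09).
Determinant of the coordinate differences = (-115)·(-100) − (-15)·(-105) = 9925.
∂h/∂x = [(-0.03)·(-100) − (+0.09)·(-105)] / 9925 = +0.001254
∂h/∂y = [(-115)·(+0.09) − (-15)·(-0.03)] / 9925 = -0.001088
Flow = −∇h = (-0.001254 east, +0.001088 north), which points northwest.

NW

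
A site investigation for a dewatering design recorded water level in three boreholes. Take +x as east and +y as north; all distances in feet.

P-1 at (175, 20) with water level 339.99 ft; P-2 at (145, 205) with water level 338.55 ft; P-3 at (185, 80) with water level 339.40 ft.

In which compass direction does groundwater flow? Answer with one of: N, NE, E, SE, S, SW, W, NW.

NE

With h = a·x + b·y + c and P-1 as origin, the differences give:
  (-30)·a + 185·b = -1.44
  10·a + 60·b = -0.59
Eliminate b (×60 and ×185, subtract): -3650·a = 22.750 → a = ∂h/∂x = -0.006233
Back-substitute: b = ∂h/∂y = -0.008795.
Flow = −∇h = (+0.006233 east, +0.008795 north), which points northeast.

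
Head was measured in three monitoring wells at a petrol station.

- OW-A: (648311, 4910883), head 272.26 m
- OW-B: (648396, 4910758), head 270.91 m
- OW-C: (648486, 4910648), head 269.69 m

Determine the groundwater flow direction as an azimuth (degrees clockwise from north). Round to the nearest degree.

Three-point gradient (reference OW-A): Δ to OW-B = (85, -125, -1.35), Δ to OW-C = (175, -235, -2.57).
∂h/∂x = -0.002105, ∂h/∂y = +0.009368 (det = 1900).
Flow direction (−∇h) has components (+0.002105 E, -0.009368 N).
Azimuth = atan2(E, N) = atan2(+0.002105, -0.009368) = 167.3° ≈ 167°.

167°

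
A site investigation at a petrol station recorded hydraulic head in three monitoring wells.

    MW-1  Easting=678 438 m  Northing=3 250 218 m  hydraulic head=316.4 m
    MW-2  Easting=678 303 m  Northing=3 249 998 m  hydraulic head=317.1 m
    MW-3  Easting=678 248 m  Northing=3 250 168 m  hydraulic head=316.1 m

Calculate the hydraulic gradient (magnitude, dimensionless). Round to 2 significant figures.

0.0057

With h = a·x + b·y + c and MW-1 as origin, the differences give:
  (-135)·a + (-220)·b = +0.7
  (-190)·a + (-50)·b = -0.3
Eliminate b (×(-50) and ×(-220), subtract): -35050·a = -101.00 → a = ∂h/∂x = +0.002882
Back-substitute: b = ∂h/∂y = -0.004950.
|∇h| = √(0.002882² + -0.004950²) = 0.005728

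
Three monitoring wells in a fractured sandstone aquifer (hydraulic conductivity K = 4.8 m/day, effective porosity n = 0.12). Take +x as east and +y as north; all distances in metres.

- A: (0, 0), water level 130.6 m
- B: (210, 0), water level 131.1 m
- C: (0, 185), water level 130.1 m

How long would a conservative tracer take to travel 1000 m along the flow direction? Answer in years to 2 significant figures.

19 years

∂h/∂x = (131.1 − 130.6) / (210 − 0) = +0.002381
∂h/∂y = (130.1 − 130.6) / (185 − 0) = -0.002703
|∇h| = √(0.002381² + -0.002703²) = 0.003602
Seepage velocity v = K·i/n = 4.8 × 0.003602 / 0.12 = 0.1441 m/day.
t = 1000 / 0.1441 = 6940 days = 19 years.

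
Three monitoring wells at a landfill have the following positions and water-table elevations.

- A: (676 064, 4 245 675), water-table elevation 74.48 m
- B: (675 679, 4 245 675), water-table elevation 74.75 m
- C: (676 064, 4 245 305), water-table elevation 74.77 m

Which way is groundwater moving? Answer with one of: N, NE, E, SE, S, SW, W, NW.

NE

∂h/∂x = (74.75 − 74.48) / (675679 − 676064) = -0.0007013
∂h/∂y = (74.77 − 74.48) / (4245305 − 4245675) = -0.0007838
Flow = −∇h = (+0.0007013 east, +0.0007838 north), which points northeast.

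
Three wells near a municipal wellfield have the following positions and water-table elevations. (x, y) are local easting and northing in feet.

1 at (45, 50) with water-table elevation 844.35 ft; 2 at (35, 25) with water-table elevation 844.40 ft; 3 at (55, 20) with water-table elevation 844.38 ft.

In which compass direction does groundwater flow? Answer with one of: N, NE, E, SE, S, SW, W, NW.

Taking 1 as reference: 2−1 = (-10, -25, +0.05); 3−1 = (10, -30, +0.03).
Determinant of the coordinate differences = (-10)·(-30) − 10·(-25) = 550.
∂h/∂x = [(+0.05)·(-30) − (+0.03)·(-25)] / 550 = -0.001364
∂h/∂y = [(-10)·(+0.03) − 10·(+0.05)] / 550 = -0.001455
Flow = −∇h = (+0.001364 east, +0.001455 north), which points northeast.

NE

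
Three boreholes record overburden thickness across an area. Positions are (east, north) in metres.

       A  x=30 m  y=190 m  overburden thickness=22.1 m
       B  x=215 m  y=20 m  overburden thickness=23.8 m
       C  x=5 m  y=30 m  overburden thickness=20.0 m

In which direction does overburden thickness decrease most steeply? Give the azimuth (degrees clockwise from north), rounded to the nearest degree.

With d = a·x + b·y + c and A as origin, the differences give:
  185·a + (-170)·b = +1.7
  (-25)·a + (-160)·b = -2.1
Eliminate b (×(-160) and ×(-170), subtract): -33850·a = -629.00 → a = ∂d/∂x = +0.01858
Back-substitute: b = ∂d/∂y = +0.01022.
Steepest decrease is along −∇f: components (-0.01858 E, -0.01022 N).
Azimuth = atan2(-0.01858, -0.01022) = 241.2° ≈ 241°.

241°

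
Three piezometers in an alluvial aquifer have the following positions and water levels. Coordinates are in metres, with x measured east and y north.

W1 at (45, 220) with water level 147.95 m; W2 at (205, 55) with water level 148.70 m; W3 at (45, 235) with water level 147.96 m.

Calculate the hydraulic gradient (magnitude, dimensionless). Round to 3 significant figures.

0.00542

Taking W1 as reference: W2−W1 = (160, -165, +0.75); W3−W1 = (0, 15, +0.01).
Determinant of the coordinate differences = 160·15 − 0·(-165) = 2400.
∂h/∂x = [(+0.75)·15 − (+0.01)·(-165)] / 2400 = +0.005375
∂h/∂y = [160·(+0.01) − 0·(+0.75)] / 2400 = +0.0006667
|∇h| = √(0.005375² + 0.0006667²) = 0.005416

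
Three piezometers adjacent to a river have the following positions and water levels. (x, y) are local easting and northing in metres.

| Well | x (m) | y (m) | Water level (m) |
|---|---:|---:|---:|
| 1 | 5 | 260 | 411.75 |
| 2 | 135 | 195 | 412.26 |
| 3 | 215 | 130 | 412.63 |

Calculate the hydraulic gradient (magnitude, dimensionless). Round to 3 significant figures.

0.00359

Taking 1 as reference: 2−1 = (130, -65, +0.51); 3−1 = (210, -130, +0.88).
Determinant of the coordinate differences = 130·(-130) − 210·(-65) = -3250.
∂h/∂x = [(+0.51)·(-130) − (+0.88)·(-65)] / -3250 = +0.002800
∂h/∂y = [130·(+0.88) − 210·(+0.51)] / -3250 = -0.002246
|∇h| = √(0.002800² + -0.002246²) = 0.00359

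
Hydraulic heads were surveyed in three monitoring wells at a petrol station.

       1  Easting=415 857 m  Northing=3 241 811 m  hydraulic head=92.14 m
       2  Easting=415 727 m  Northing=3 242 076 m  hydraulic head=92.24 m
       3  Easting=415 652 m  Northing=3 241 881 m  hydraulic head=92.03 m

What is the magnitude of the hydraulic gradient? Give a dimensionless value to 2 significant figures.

0.0011

Three-point gradient (reference 1): Δ to 2 = (-130, 265, +0.10), Δ to 3 = (-205, 70, -0.11).
∂h/∂x = +0.0007993, ∂h/∂y = +0.0007695 (det = 45225).
|∇h| = √(0.0007993² + 0.0007695²) = 0.00111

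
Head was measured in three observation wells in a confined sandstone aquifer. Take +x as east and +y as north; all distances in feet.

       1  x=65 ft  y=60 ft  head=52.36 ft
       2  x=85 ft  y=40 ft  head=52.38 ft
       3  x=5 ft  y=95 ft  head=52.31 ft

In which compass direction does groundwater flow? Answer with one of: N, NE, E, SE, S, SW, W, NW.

Taking 1 as reference: 2−1 = (20, -20, +0.02); 3−1 = (-60, 35, -0.05).
Determinant of the coordinate differences = 20·35 − (-60)·(-20) = -500.
∂h/∂x = [(+0.02)·35 − (-0.05)·(-20)] / -500 = +0.0006000
∂h/∂y = [20·(-0.05) − (-60)·(+0.02)] / -500 = -0.0004000
Flow = −∇h = (-0.0006000 east, +0.0004000 north), which points northwest.

NW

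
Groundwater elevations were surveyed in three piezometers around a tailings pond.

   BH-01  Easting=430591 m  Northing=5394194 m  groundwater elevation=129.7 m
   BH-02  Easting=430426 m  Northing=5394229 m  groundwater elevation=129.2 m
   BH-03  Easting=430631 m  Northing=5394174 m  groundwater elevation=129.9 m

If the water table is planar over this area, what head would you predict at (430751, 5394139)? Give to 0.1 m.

130.3 m

Differences from BH-01: to BH-02 (Δx, Δy, Δh) = (-165, 35, -0.5); to BH-03 = (40, -20, +0.2).
Solve a·Δx + b·Δy = Δh: det = (-165)·(-20) − 40·35 = 1900.
∂h/∂x = [(-0.5)·(-20) − (+0.2)·35] / 1900 = +0.001579
∂h/∂y = [(-165)·(+0.2) − 40·(-0.5)] / 1900 = -0.006842
h(430751, 5394139) = 129.7 + (+0.001579)·(160) + (-0.006842)·(-55) = 129.7 +0.253 +0.376 = 130.329 m.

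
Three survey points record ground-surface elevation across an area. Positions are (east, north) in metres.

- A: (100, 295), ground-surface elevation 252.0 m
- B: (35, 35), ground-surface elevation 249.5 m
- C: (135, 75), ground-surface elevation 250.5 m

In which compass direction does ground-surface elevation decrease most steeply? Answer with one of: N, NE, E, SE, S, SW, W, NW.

SW

Taking A as reference: B−A = (-65, -260, -2.5); C−A = (35, -220, -1.5).
Solve a·Δx + b·Δy = Δz: det = (-65)·(-220) − 35·(-260) = 23400.
∂z/∂x = [(-2.5)·(-220) − (-1.5)·(-260)] / 23400 = +0.006838
∂z/∂y = [(-65)·(-1.5) − 35·(-2.5)] / 23400 = +0.007906
Steepest decrease is along −∇f = (-0.006838 E, -0.007906 N) → southwest.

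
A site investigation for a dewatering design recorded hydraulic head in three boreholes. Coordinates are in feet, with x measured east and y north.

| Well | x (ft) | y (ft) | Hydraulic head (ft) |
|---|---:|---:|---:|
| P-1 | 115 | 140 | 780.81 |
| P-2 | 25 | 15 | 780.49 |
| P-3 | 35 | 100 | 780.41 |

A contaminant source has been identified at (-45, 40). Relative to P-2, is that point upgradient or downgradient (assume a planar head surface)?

Taking P-1 as reference: P-2−P-1 = (-90, -125, -0.32); P-3−P-1 = (-80, -40, -0.40).
Solve a·Δx + b·Δy = Δh: det = (-90)·(-40) − (-80)·(-125) = -6400.
∂h/∂x = [(-0.32)·(-40) − (-0.40)·(-125)] / -6400 = +0.005812
∂h/∂y = [(-90)·(-0.40) − (-80)·(-0.32)] / -6400 = -0.001625
Head at (-45, 40) = 780.81 + (+0.005812)·(-160) + (-0.001625)·(-100) = 780.04 ft.
That is lower than the 780.49 ft at P-2, so the point is downgradient.

downgradient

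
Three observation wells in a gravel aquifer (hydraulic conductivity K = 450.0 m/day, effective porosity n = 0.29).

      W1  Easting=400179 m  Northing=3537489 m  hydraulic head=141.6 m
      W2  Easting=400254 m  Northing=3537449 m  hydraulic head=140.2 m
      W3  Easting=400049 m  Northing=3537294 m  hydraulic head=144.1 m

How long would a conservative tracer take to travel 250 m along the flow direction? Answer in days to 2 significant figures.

Taking W1 as reference: W2−W1 = (75, -40, -1.4); W3−W1 = (-130, -195, +2.5).
Determinant of the coordinate differences = 75·(-195) − (-130)·(-40) = -19825.
∂h/∂x = [(-1.4)·(-195) − (+2.5)·(-40)] / -19825 = -0.01881
∂h/∂y = [75·(+2.5) − (-130)·(-1.4)] / -19825 = -0.0002774
|∇h| = √(-0.01881² + -0.0002774²) = 0.01881
Seepage velocity v = K·i/n = 450.0 × 0.01881 / 0.29 = 29.19 m/day.
t = 250 / 29.19 = 8.565 days.

8.6 days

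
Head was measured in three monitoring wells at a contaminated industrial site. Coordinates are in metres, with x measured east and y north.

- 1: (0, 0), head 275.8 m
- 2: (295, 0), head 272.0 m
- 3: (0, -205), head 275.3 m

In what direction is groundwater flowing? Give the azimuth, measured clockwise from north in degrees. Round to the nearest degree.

∂h/∂x = (272.0 − 275.8) / (295 − 0) = -0.01288
∂h/∂y = (275.3 − 275.8) / (-205 − 0) = +0.002439
Flow direction (−∇h) has components (+0.01288 E, -0.002439 N).
Azimuth = atan2(E, N) = atan2(+0.01288, -0.002439) = 100.7° ≈ 101°.

101°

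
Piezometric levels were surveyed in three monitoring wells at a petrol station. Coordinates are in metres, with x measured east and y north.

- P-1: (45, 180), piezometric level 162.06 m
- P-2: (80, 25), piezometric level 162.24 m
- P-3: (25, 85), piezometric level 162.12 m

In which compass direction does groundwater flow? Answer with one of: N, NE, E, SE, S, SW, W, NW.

Differences from P-1: to P-2 (Δx, Δy, Δh) = (35, -155, +0.18); to P-3 = (-20, -95, +0.06).
Determinant of the coordinate differences = 35·(-95) − (-20)·(-155) = -6425.
∂h/∂x = [(+0.18)·(-95) − (+0.06)·(-155)] / -6425 = +0.001214
∂h/∂y = [35·(+0.06) − (-20)·(+0.18)] / -6425 = -0.0008872
Flow = −∇h = (-0.001214 east, +0.0008872 north), which points northwest.

NW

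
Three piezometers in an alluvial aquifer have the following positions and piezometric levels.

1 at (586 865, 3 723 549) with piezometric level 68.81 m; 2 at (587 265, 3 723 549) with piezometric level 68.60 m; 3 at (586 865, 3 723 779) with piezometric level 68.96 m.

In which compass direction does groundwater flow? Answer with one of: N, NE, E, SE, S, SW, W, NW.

∂h/∂x = (68.60 − 68.81) / (587265 − 586865) = -0.0005250
∂h/∂y = (68.96 − 68.81) / (3723779 − 3723549) = +0.0006522
Flow = −∇h = (+0.0005250 east, -0.0006522 north), which points southeast.

SE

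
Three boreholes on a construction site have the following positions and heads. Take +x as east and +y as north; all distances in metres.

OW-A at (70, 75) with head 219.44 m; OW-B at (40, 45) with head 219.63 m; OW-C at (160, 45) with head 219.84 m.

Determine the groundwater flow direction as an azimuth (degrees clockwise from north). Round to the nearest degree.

348°

With h = a·x + b·y + c and OW-A as origin, the differences give:
  (-30)·a + (-30)·b = +0.19
  90·a + (-30)·b = +0.40
Eliminate b (×(-30) and ×(-30), subtract): 3600·a = 6.300 → a = ∂h/∂x = +0.001750
Back-substitute: b = ∂h/∂y = -0.008083.
Flow direction (−∇h) has components (-0.001750 E, +0.008083 N).
Azimuth = atan2(E, N) = atan2(-0.001750, +0.008083) = 347.8° ≈ 348°.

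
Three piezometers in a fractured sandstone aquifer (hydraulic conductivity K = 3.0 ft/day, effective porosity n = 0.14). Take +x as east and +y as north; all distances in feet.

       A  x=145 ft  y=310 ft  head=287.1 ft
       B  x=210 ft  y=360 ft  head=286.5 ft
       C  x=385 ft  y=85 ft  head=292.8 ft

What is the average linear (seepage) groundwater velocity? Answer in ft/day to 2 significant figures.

0.43 ft/day

Taking A as reference: B−A = (65, 50, -0.6); C−A = (240, -225, +5.7).
Determinant of the coordinate differences = 65·(-225) − 240·50 = -26625.
∂h/∂x = [(-0.6)·(-225) − (+5.7)·50] / -26625 = +0.005634
∂h/∂y = [65·(+5.7) − 240·(-0.6)] / -26625 = -0.01932
|∇h| = √(0.005634² + -0.01932²) = 0.02012
Seepage velocity v = K·i/n = 3.0 × 0.02012 / 0.14 = 0.4311 ft/day.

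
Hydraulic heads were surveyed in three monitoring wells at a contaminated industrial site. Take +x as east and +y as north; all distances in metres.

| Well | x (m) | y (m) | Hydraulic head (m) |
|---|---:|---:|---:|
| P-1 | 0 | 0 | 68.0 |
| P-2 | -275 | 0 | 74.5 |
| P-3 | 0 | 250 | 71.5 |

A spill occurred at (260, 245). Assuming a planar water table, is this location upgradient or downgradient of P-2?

downgradient

∂h/∂x = (74.5 − 68.0) / (-275 − 0) = -0.02364
∂h/∂y = (71.5 − 68.0) / (250 − 0) = +0.01400
Head at (260, 245) = 68.0 + (-0.02364)·(260) + (+0.01400)·(245) = 65.28 m.
That is lower than the 74.5 m at P-2, so the point is downgradient.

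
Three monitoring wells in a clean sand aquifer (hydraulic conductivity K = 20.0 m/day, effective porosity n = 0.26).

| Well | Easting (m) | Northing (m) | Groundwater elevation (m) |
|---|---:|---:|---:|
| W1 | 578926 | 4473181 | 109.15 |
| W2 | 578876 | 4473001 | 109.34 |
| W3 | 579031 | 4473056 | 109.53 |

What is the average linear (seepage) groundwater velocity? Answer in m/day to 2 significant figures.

Differences from W1: to W2 (Δx, Δy, Δh) = (-50, -180, +0.19); to W3 = (105, -125, +0.38).
Determinant of the coordinate differences = (-50)·(-125) − 105·(-180) = 25150.
∂h/∂x = [(+0.19)·(-125) − (+0.38)·(-180)] / 25150 = +0.001775
∂h/∂y = [(-50)·(+0.38) − 105·(+0.19)] / 25150 = -0.001549
|∇h| = √(0.001775² + -0.001549²) = 0.002356
Seepage velocity v = K·i/n = 20.0 × 0.002356 / 0.26 = 0.1812 m/day.

0.18 m/day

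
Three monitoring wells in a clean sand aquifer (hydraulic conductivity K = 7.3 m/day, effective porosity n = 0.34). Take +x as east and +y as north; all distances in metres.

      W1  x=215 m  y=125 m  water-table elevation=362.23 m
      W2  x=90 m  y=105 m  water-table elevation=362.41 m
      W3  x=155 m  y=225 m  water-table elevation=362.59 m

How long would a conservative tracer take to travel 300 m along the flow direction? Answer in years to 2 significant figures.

12 years

Differences from W1: to W2 (Δx, Δy, Δh) = (-125, -20, +0.18); to W3 = (-60, 100, +0.36).
Determinant of the coordinate differences = (-125)·100 − (-60)·(-20) = -13700.
∂h/∂x = [(+0.18)·100 − (+0.36)·(-20)] / -13700 = -0.001839
∂h/∂y = [(-125)·(+0.36) − (-60)·(+0.18)] / -13700 = +0.002496
|∇h| = √(-0.001839² + 0.002496²) = 0.0031
Seepage velocity v = K·i/n = 7.3 × 0.0031 / 0.34 = 0.06656 m/day.
t = 300 / 0.06656 = 4507 days = 12.3 years.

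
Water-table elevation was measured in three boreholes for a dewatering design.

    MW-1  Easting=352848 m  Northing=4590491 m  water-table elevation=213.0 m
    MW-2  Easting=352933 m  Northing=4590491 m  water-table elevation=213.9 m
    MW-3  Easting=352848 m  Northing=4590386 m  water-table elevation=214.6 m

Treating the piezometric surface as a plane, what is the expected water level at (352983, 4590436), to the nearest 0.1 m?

215.3 m

∂h/∂x = (213.9 − 213.0) / (352933 − 352848) = +0.01059
∂h/∂y = (214.6 − 213.0) / (4590386 − 4590491) = -0.01524
h(352983, 4590436) = 213.0 + (+0.01059)·(135) + (-0.01524)·(-55) = 213.0 +1.429 +0.838 = 215.268 m.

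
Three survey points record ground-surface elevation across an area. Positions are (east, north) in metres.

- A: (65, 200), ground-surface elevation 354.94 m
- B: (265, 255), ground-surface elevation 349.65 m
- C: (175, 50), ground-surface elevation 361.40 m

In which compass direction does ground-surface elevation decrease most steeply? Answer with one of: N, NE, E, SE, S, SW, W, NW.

N

Differences from A: to B (Δx, Δy, Δh) = (200, 55, -5.29); to C = (110, -150, +6.46).
Solve a·Δx + b·Δy = Δz: det = 200·(-150) − 110·55 = -36050.
∂z/∂x = [(-5.29)·(-150) − (+6.46)·55] / -36050 = -0.01216
∂z/∂y = [200·(+6.46) − 110·(-5.29)] / -36050 = -0.05198
Steepest decrease is along −∇f = (+0.01216 E, +0.05198 N) → north.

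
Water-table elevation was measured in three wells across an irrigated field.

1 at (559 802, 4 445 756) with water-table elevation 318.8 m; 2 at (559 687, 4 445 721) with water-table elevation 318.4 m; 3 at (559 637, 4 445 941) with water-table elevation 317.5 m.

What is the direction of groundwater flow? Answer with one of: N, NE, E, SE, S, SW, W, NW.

NW

Differences from 1: to 2 (Δx, Δy, Δh) = (-115, -35, -0.4); to 3 = (-165, 185, -1.3).
Solve a·Δx + b·Δy = Δh: det = (-115)·185 − (-165)·(-35) = -27050.
∂h/∂x = [(-0.4)·185 − (-1.3)·(-35)] / -27050 = +0.004418
∂h/∂y = [(-115)·(-1.3) − (-165)·(-0.4)] / -27050 = -0.003087
Flow = −∇h = (-0.004418 east, +0.003087 north), which points northwest.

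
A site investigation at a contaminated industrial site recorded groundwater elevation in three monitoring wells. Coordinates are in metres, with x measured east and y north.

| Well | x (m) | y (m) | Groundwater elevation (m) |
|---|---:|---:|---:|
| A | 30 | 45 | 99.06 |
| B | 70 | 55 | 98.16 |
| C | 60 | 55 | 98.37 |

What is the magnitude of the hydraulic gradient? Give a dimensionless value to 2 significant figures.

0.022

Taking A as reference: B−A = (40, 10, -0.90); C−A = (30, 10, -0.69).
Determinant of the coordinate differences = 40·10 − 30·10 = 100.
∂h/∂x = [(-0.90)·10 − (-0.69)·10] / 100 = -0.02100
∂h/∂y = [40·(-0.69) − 30·(-0.90)] / 100 = -0.006000
|∇h| = √(-0.02100² + -0.006000²) = 0.02184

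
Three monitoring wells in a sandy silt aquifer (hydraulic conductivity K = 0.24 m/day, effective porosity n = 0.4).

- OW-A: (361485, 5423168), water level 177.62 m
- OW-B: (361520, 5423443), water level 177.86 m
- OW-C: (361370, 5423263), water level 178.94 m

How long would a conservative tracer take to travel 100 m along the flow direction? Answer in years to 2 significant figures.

46 years

Differences from OW-A: to OW-B (Δx, Δy, Δh) = (35, 275, +0.24); to OW-C = (-115, 95, +1.32).
Solve a·Δx + b·Δy = Δh: det = 35·95 − (-115)·275 = 34950.
∂h/∂x = [(+0.24)·95 − (+1.32)·275] / 34950 = -0.009734
∂h/∂y = [35·(+1.32) − (-115)·(+0.24)] / 34950 = +0.002112
|∇h| = √(-0.009734² + 0.002112²) = 0.00996
Seepage velocity v = K·i/n = 0.24 × 0.00996 / 0.4 = 0.005976 m/day.
t = 100 / 0.005976 = 1.673e+04 days = 45.8 years.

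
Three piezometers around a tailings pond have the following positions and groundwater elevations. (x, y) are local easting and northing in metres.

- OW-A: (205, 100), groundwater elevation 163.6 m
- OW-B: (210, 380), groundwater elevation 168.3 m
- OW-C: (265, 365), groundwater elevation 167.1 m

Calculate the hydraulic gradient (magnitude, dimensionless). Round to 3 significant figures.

With h = a·x + b·y + c and OW-A as origin, the differences give:
  5·a + 280·b = +4.7
  60·a + 265·b = +3.5
Eliminate b (×265 and ×280, subtract): -15475·a = 265.50 → a = ∂h/∂x = -0.01716
Back-substitute: b = ∂h/∂y = +0.01709.
|∇h| = √(-0.01716² + 0.01709²) = 0.02422

0.0242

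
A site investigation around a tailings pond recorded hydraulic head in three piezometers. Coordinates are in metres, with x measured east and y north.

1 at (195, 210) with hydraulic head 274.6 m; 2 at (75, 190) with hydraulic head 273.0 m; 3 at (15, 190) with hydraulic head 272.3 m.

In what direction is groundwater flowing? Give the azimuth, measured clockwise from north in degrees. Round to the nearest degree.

229°

Taking 1 as reference: 2−1 = (-120, -20, -1.6); 3−1 = (-180, -20, -2.3).
Determinant of the coordinate differences = (-120)·(-20) − (-180)·(-20) = -1200.
∂h/∂x = [(-1.6)·(-20) − (-2.3)·(-20)] / -1200 = +0.01167
∂h/∂y = [(-120)·(-2.3) − (-180)·(-1.6)] / -1200 = +0.01000
Flow direction (−∇h) has components (-0.01167 E, -0.01000 N).
Azimuth = atan2(E, N) = atan2(-0.01167, -0.01000) = 229.4° ≈ 229°.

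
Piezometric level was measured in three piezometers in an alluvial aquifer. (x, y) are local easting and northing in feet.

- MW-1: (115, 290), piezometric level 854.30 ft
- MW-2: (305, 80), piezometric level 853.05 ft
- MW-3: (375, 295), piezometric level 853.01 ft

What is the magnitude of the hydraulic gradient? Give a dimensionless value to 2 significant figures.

0.0052

Differences from MW-1: to MW-2 (Δx, Δy, Δh) = (190, -210, -1.25); to MW-3 = (260, 5, -1.29).
Determinant of the coordinate differences = 190·5 − 260·(-210) = 55550.
∂h/∂x = [(-1.25)·5 − (-1.29)·(-210)] / 55550 = -0.004989
∂h/∂y = [190·(-1.29) − 260·(-1.25)] / 55550 = +0.001438
|∇h| = √(-0.004989² + 0.001438²) = 0.005192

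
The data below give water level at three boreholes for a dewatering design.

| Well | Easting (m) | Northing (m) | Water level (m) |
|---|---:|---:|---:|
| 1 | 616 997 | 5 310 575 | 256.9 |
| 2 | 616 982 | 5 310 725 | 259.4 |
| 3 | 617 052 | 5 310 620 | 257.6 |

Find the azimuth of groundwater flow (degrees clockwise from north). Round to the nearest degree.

177°

Differences from 1: to 2 (Δx, Δy, Δh) = (-15, 150, +2.5); to 3 = (55, 45, +0.7).
Solve a·Δx + b·Δy = Δh: det = (-15)·45 − 55·150 = -8925.
∂h/∂x = [(+2.5)·45 − (+0.7)·150] / -8925 = -0.0008403
∂h/∂y = [(-15)·(+0.7) − 55·(+2.5)] / -8925 = +0.01658
Flow direction (−∇h) has components (+0.0008403 E, -0.01658 N).
Azimuth = atan2(E, N) = atan2(+0.0008403, -0.01658) = 177.1° ≈ 177°.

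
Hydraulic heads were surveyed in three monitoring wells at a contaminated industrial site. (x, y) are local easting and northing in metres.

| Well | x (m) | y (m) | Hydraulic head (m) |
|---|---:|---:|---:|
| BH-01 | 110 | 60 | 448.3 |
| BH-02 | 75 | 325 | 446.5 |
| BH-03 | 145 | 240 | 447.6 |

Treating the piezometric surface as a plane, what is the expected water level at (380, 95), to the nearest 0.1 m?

450.5 m

Three-point gradient (reference BH-01): Δ to BH-02 = (-35, 265, -1.8), Δ to BH-03 = (35, 180, -0.7).
∂h/∂x = +0.008892, ∂h/∂y = -0.005618 (det = -15575).
h(380, 95) = 448.3 + (+0.008892)·(270) + (-0.005618)·(35) = 448.3 +2.401 -0.197 = 450.504 m.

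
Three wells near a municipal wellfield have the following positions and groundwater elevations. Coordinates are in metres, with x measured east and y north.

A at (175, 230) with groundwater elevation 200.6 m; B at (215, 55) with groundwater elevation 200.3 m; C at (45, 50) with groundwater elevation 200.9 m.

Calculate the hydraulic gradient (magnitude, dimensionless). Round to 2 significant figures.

0.0037

Differences from A: to B (Δx, Δy, Δh) = (40, -175, -0.3); to C = (-130, -180, +0.3).
Solve a·Δx + b·Δy = Δh: det = 40·(-180) − (-130)·(-175) = -29950.
∂h/∂x = [(-0.3)·(-180) − (+0.3)·(-175)] / -29950 = -0.003556
∂h/∂y = [40·(+0.3) − (-130)·(-0.3)] / -29950 = +0.0009015
|∇h| = √(-0.003556² + 0.0009015²) = 0.003668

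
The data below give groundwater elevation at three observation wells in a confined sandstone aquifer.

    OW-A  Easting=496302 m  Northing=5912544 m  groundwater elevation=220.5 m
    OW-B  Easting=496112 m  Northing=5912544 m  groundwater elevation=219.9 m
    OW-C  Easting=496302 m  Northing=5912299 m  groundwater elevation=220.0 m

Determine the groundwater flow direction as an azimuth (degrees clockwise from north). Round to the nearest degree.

∂h/∂x = (219.9 − 220.5) / (496112 − 496302) = +0.003158
∂h/∂y = (220.0 − 220.5) / (5912299 − 5912544) = +0.002041
Flow direction (−∇h) has components (-0.003158 E, -0.002041 N).
Azimuth = atan2(E, N) = atan2(-0.003158, -0.002041) = 237.1° ≈ 237°.

237°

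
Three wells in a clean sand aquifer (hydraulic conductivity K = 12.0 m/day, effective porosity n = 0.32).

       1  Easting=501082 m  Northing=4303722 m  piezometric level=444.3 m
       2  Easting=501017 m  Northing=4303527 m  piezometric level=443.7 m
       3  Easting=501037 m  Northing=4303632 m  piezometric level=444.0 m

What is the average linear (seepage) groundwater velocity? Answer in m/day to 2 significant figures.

0.11 m/day

With h = a·x + b·y + c and 1 as origin, the differences give:
  (-65)·a + (-195)·b = -0.6
  (-45)·a + (-90)·b = -0.3
Eliminate b (×(-90) and ×(-195), subtract): -2925·a = -4.50 → a = ∂h/∂x = +0.001538
Back-substitute: b = ∂h/∂y = +0.002564.
|∇h| = √(0.001538² + 0.002564²) = 0.00299
Seepage velocity v = K·i/n = 12.0 × 0.00299 / 0.32 = 0.1121 m/day.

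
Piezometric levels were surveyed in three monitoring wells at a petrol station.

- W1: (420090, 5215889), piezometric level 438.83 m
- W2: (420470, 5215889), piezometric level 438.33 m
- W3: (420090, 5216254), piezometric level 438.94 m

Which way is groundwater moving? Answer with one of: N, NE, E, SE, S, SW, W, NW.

∂h/∂x = (438.33 − 438.83) / (420470 − 420090) = -0.001316
∂h/∂y = (438.94 − 438.83) / (5216254 − 5215889) = +0.0003014
Flow = −∇h = (+0.001316 east, -0.0003014 north), which points east.

E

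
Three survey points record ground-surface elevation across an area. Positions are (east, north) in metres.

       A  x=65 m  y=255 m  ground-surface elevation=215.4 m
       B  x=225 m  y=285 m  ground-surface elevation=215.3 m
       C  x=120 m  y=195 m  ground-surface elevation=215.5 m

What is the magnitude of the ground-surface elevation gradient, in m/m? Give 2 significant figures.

Taking A as reference: B−A = (160, 30, -0.1); C−A = (55, -60, +0.1).
Solve a·Δx + b·Δy = Δz: det = 160·(-60) − 55·30 = -11250.
∂z/∂x = [(-0.1)·(-60) − (+0.1)·30] / -11250 = -0.0002667
∂z/∂y = [160·(+0.1) − 55·(-0.1)] / -11250 = -0.001911
|∇f| = √(-0.0002667² + -0.001911²) = 0.00193 m/m

0.0019 m/m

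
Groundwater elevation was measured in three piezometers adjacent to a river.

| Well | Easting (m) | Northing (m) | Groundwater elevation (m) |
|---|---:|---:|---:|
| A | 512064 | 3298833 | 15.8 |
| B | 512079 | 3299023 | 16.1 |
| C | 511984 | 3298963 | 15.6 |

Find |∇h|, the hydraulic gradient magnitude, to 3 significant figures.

Taking A as reference: B−A = (15, 190, +0.3); C−A = (-80, 130, -0.2).
Solve a·Δx + b·Δy = Δh: det = 15·130 − (-80)·190 = 17150.
∂h/∂x = [(+0.3)·130 − (-0.2)·190] / 17150 = +0.004490
∂h/∂y = [15·(-0.2) − (-80)·(+0.3)] / 17150 = +0.001224
|∇h| = √(0.004490² + 0.001224²) = 0.004654

0.00465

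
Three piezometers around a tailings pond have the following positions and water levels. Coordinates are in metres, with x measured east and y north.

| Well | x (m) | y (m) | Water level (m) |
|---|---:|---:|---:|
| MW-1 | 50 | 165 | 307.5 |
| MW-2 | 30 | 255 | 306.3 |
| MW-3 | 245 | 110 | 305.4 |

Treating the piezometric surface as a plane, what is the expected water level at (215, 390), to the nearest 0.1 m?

With h = a·x + b·y + c and MW-1 as origin, the differences give:
  (-20)·a + 90·b = -1.2
  195·a + (-55)·b = -2.1
Eliminate b (×(-55) and ×90, subtract): -16450·a = 255.00 → a = ∂h/∂x = -0.01550
Back-substitute: b = ∂h/∂y = -0.01678.
h(215, 390) = 307.5 + (-0.01550)·(165) + (-0.01678)·(225) = 307.5 -2.558 -3.775 = 301.167 m.

301.2 m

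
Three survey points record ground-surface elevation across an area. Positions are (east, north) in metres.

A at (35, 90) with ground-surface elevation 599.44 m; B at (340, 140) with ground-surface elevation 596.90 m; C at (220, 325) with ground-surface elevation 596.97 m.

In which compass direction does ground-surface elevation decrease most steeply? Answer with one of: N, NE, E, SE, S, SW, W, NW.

Taking A as reference: B−A = (305, 50, -2.54); C−A = (185, 235, -2.47).
Solve a·Δx + b·Δy = Δz: det = 305·235 − 185·50 = 62425.
∂z/∂x = [(-2.54)·235 − (-2.47)·50] / 62425 = -0.007584
∂z/∂y = [305·(-2.47) − 185·(-2.54)] / 62425 = -0.004541
Steepest decrease is along −∇f = (+0.007584 E, +0.004541 N) → northeast.

NE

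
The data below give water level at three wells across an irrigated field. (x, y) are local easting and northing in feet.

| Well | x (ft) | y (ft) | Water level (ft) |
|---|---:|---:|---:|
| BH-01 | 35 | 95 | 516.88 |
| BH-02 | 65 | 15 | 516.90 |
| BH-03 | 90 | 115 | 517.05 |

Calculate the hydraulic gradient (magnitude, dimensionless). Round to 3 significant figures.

With h = a·x + b·y + c and BH-01 as origin, the differences give:
  30·a + (-80)·b = +0.02
  55·a + 20·b = +0.17
Eliminate b (×20 and ×(-80), subtract): 5000·a = 14.000 → a = ∂h/∂x = +0.002800
Back-substitute: b = ∂h/∂y = +0.0008000.
|∇h| = √(0.002800² + 0.0008000²) = 0.002912

0.00291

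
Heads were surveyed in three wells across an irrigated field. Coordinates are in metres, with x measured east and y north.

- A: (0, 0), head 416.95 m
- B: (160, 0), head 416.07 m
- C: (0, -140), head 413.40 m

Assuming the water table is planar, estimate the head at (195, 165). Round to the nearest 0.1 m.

420.1 m

∂h/∂x = (416.07 − 416.95) / (160 − 0) = -0.005500
∂h/∂y = (413.40 − 416.95) / (-140 − 0) = +0.02536
h(195, 165) = 416.95 + (-0.005500)·(195) + (+0.02536)·(165) = 416.95 -1.072 +4.184 = 420.061 m.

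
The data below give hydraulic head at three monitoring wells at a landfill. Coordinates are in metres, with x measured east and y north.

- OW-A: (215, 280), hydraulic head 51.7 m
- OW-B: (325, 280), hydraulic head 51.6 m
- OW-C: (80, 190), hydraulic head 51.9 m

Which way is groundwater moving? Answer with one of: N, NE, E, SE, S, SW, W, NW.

NE

With h = a·x + b·y + c and OW-A as origin, the differences give:
  110·a + 0·b = -0.1
  (-135)·a + (-90)·b = +0.2
Eliminate b (×(-90) and ×0, subtract): -9900·a = 9.00 → a = ∂h/∂x = -0.0009091
Back-substitute: b = ∂h/∂y = -0.0008586.
Flow = −∇h = (+0.0009091 east, +0.0008586 north), which points northeast.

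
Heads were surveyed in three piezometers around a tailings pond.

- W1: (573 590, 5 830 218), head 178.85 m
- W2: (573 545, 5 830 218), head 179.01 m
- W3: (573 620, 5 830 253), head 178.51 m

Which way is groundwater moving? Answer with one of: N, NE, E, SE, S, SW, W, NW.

NE

Taking W1 as reference: W2−W1 = (-45, 0, +0.16); W3−W1 = (30, 35, -0.34).
Solve a·Δx + b·Δy = Δh: det = (-45)·35 − 30·0 = -1575.
∂h/∂x = [(+0.16)·35 − (-0.34)·0] / -1575 = -0.003556
∂h/∂y = [(-45)·(-0.34) − 30·(+0.16)] / -1575 = -0.006667
Flow = −∇h = (+0.003556 east, +0.006667 north), which points northeast.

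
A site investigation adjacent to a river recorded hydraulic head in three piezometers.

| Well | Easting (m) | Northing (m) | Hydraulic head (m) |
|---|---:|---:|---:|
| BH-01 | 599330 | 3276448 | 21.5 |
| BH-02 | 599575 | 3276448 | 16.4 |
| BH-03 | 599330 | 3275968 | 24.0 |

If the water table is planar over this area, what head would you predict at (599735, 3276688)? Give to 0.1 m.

11.8 m

∂h/∂x = (16.4 − 21.5) / (599575 − 599330) = -0.02082
∂h/∂y = (24.0 − 21.5) / (3275968 − 3276448) = -0.005208
h(599735, 3276688) = 21.5 + (-0.02082)·(405) + (-0.005208)·(240) = 21.5 -8.431 -1.250 = 11.819 m.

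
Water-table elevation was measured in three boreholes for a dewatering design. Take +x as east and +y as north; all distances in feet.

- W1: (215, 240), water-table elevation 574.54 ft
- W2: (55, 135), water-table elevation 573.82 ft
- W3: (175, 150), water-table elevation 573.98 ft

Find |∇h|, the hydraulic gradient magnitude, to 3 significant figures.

Differences from W1: to W2 (Δx, Δy, Δh) = (-160, -105, -0.72); to W3 = (-40, -90, -0.56).
Solve a·Δx + b·Δy = Δh: det = (-160)·(-90) − (-40)·(-105) = 10200.
∂h/∂x = [(-0.72)·(-90) − (-0.56)·(-105)] / 10200 = +0.0005882
∂h/∂y = [(-160)·(-0.56) − (-40)·(-0.72)] / 10200 = +0.005961
|∇h| = √(0.0005882² + 0.005961²) = 0.00599

0.00599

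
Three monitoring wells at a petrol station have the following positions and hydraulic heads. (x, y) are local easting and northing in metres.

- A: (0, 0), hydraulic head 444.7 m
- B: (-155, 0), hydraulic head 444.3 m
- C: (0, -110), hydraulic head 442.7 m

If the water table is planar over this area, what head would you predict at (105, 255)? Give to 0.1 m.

449.6 m

∂h/∂x = (444.3 − 444.7) / (-155 − 0) = +0.002581
∂h/∂y = (442.7 − 444.7) / (-110 − 0) = +0.01818
h(105, 255) = 444.7 + (+0.002581)·(105) + (+0.01818)·(255) = 444.7 +0.271 +4.636 = 449.607 m.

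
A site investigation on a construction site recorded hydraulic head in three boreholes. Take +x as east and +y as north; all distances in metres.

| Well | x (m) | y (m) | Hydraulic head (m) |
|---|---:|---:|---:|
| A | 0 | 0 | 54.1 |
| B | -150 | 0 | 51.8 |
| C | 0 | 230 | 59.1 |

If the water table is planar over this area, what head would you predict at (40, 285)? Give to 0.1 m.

∂h/∂x = (51.8 − 54.1) / (-150 − 0) = +0.01533
∂h/∂y = (59.1 − 54.1) / (230 − 0) = +0.02174
h(40, 285) = 54.1 + (+0.01533)·(40) + (+0.02174)·(285) = 54.1 +0.613 +6.196 = 60.909 m.

60.9 m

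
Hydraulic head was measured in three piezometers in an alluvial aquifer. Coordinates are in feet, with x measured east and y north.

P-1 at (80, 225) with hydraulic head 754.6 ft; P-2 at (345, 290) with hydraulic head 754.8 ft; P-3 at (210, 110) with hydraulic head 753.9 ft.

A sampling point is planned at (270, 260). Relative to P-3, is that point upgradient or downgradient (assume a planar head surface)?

upgradient

Taking P-1 as reference: P-2−P-1 = (265, 65, +0.2); P-3−P-1 = (130, -115, -0.7).
Solve a·Δx + b·Δy = Δh: det = 265·(-115) − 130·65 = -38925.
∂h/∂x = [(+0.2)·(-115) − (-0.7)·65] / -38925 = -0.0005780
∂h/∂y = [265·(-0.7) − 130·(+0.2)] / -38925 = +0.005434
Head at (270, 260) = 754.6 + (-0.0005780)·(190) + (+0.005434)·(35) = 754.68 ft.
That is higher than the 753.9 ft at P-3, so the point is upgradient.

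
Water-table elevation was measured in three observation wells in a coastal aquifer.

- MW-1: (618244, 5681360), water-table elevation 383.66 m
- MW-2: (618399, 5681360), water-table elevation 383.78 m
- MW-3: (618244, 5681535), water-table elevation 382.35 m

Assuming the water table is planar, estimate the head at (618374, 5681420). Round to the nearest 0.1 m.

∂h/∂x = (383.78 − 383.66) / (618399 − 618244) = +0.0007742
∂h/∂y = (382.35 − 383.66) / (5681535 − 5681360) = -0.007486
h(618374, 5681420) = 383.66 + (+0.0007742)·(130) + (-0.007486)·(60) = 383.66 +0.101 -0.449 = 383.312 m.

383.3 m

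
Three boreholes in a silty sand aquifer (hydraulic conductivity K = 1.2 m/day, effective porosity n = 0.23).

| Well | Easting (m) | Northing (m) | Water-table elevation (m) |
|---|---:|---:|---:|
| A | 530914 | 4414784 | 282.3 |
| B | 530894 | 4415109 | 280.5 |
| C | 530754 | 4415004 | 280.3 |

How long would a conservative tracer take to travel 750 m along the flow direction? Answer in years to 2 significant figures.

53 years

Taking A as reference: B−A = (-20, 325, -1.8); C−A = (-160, 220, -2.0).
Determinant of the coordinate differences = (-20)·220 − (-160)·325 = 47600.
∂h/∂x = [(-1.8)·220 − (-2.0)·325] / 47600 = +0.005336
∂h/∂y = [(-20)·(-2.0) − (-160)·(-1.8)] / 47600 = -0.005210
|∇h| = √(0.005336² + -0.005210²) = 0.007458
Seepage velocity v = K·i/n = 1.2 × 0.007458 / 0.23 = 0.03891 m/day.
t = 750 / 0.03891 = 1.928e+04 days = 52.8 years.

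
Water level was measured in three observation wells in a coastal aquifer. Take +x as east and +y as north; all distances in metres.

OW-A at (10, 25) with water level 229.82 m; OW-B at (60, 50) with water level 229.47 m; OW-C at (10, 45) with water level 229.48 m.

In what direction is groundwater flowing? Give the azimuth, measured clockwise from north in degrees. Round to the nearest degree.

With h = a·x + b·y + c and OW-A as origin, the differences give:
  50·a + 25·b = -0.35
  0·a + 20·b = -0.34
Eliminate b (×20 and ×25, subtract): 1000·a = 1.500 → a = ∂h/∂x = +0.001500
Back-substitute: b = ∂h/∂y = -0.01700.
Flow direction (−∇h) has components (-0.001500 E, +0.01700 N).
Azimuth = atan2(E, N) = atan2(-0.001500, +0.01700) = 355.0° ≈ 355°.

355°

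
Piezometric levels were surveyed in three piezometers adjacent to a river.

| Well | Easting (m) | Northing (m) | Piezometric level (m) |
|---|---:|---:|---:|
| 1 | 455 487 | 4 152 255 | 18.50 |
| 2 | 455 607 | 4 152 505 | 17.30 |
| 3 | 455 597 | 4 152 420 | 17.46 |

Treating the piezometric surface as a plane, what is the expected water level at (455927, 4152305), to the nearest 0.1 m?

14.9 m

Taking 1 as reference: 2−1 = (120, 250, -1.20); 3−1 = (110, 165, -1.04).
Determinant of the coordinate differences = 120·165 − 110·250 = -7700.
∂h/∂x = [(-1.20)·165 − (-1.04)·250] / -7700 = -0.008052
∂h/∂y = [120·(-1.04) − 110·(-1.20)] / -7700 = -0.0009351
h(455927, 4152305) = 18.50 + (-0.008052)·(440) + (-0.0009351)·(50) = 18.50 -3.543 -0.047 = 14.910 m.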